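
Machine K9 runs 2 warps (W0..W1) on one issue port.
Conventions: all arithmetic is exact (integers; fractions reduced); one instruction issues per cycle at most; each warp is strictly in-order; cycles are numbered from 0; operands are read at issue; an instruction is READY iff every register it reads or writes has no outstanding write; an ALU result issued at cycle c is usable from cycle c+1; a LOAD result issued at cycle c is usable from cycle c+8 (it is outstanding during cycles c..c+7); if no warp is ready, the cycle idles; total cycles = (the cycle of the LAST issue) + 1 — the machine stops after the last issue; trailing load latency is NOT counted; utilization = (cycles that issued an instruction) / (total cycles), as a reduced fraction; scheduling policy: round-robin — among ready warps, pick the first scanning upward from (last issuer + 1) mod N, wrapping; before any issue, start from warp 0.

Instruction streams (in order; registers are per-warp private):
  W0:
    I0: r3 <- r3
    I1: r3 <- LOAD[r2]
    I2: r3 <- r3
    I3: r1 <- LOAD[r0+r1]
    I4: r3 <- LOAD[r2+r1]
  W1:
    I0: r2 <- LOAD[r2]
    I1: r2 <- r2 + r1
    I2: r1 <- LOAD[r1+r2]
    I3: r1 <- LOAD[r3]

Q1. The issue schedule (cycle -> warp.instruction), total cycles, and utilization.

cycle 0: W0.I0
cycle 1: W1.I0
cycle 2: W0.I1
cycle 3: idle
cycle 4: idle
cycle 5: idle
cycle 6: idle
cycle 7: idle
cycle 8: idle
cycle 9: W1.I1
cycle 10: W0.I2
cycle 11: W1.I2
cycle 12: W0.I3
cycle 13: idle
cycle 14: idle
cycle 15: idle
cycle 16: idle
cycle 17: idle
cycle 18: idle
cycle 19: W1.I3
cycle 20: W0.I4

Answer: 21 cycles, utilization 3/7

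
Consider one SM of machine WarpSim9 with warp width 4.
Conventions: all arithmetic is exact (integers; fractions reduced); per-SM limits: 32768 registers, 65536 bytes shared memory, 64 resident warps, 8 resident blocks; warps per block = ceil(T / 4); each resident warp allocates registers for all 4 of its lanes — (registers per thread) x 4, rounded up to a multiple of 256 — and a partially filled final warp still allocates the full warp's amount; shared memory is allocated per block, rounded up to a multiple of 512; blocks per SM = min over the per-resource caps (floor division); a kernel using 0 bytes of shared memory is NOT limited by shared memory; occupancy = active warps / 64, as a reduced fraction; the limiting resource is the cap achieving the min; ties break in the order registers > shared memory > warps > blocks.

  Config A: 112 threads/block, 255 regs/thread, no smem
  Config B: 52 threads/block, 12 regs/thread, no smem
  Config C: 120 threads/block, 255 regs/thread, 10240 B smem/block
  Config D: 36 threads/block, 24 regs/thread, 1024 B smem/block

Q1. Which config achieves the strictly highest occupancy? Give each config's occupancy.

occupancies: A 7/16, B 13/16, C 15/32, D 63/64

Answer: D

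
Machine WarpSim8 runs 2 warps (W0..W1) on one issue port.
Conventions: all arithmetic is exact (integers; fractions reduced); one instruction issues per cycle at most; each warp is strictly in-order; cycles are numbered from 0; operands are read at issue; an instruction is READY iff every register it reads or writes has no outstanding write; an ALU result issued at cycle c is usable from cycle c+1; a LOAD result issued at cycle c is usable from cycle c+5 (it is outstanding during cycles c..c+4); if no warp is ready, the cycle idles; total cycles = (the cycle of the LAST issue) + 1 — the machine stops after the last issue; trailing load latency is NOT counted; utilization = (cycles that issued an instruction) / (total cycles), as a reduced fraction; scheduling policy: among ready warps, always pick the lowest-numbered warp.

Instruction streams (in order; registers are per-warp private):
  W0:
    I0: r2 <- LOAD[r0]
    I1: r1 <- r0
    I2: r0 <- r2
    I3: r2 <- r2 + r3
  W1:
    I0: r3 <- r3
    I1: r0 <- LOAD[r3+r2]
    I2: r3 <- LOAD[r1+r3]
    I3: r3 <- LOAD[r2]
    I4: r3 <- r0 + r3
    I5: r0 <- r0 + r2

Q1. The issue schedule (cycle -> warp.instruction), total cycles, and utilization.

cycle 0: W0.I0
cycle 1: W0.I1
cycle 2: W1.I0
cycle 3: W1.I1
cycle 4: W1.I2
cycle 5: W0.I2
cycle 6: W0.I3
cycle 7: idle
cycle 8: idle
cycle 9: W1.I3
cycle 10: idle
cycle 11: idle
cycle 12: idle
cycle 13: idle
cycle 14: W1.I4
cycle 15: W1.I5

Answer: 16 cycles, utilization 5/8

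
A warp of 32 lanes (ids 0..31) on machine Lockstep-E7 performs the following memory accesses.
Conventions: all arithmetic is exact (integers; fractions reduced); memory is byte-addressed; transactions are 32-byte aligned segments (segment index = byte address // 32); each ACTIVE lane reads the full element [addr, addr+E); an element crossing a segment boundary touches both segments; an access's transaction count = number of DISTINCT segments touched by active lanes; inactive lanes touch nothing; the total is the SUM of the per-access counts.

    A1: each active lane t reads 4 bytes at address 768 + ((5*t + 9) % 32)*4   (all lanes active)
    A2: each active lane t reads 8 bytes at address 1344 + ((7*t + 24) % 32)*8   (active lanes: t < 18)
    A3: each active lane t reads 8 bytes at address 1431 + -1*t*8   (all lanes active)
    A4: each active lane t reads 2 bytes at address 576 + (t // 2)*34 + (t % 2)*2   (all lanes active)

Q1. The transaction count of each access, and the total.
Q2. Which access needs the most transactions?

A1: 4 transactions
A2: 8 transactions
A3: 9 transactions
A4: 17 transactions

Answer: 4,8,9,17; total 38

Answer: A4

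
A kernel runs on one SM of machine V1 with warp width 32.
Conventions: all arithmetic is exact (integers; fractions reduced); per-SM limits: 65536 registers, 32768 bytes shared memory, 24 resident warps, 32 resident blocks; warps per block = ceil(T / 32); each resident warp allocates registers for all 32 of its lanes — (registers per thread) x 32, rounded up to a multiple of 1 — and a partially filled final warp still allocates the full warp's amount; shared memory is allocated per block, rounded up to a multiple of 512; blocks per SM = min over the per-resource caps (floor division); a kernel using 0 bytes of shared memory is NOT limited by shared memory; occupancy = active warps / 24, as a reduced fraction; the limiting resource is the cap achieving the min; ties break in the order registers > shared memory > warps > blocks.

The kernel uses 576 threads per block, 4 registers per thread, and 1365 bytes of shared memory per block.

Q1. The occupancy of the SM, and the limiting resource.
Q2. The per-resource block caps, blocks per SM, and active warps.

Answer: occupancy 3/4, limited by warps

registers: 28 blocks
shared memory: 21 blocks
warps: 1 block
blocks: 32 blocks

Answer: 1 block, 18 active warps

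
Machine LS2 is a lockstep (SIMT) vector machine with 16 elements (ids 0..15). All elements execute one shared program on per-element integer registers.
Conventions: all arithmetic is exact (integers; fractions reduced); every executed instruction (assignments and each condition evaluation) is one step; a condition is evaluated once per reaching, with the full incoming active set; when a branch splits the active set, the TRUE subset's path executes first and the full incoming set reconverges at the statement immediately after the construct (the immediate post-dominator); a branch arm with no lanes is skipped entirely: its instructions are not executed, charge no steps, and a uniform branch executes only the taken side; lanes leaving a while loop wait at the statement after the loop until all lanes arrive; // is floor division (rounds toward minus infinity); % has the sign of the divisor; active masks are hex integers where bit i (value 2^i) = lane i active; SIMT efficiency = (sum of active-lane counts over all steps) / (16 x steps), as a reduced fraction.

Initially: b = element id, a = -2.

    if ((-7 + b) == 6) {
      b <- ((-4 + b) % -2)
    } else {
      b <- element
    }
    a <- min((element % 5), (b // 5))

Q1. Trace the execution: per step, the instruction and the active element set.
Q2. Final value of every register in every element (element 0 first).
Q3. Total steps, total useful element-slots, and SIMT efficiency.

step 0: eval ((-7 + b) == 6)         0xffff
step 1: b <- ((-4 + b) % -2)         0x2000
step 2: b <- element                 0xdfff
step 3: a <- min((element % 5), (b // 5)) 0xffff

Answer: 4 steps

b: 0,1,2,3,4,5,6,7,8,9,10,11,12,-1,14,15
a: 0,0,0,0,0,0,1,1,1,1,0,1,2,-1,2,0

steps = 4; useful = 48; efficiency = 48/64 = 3/4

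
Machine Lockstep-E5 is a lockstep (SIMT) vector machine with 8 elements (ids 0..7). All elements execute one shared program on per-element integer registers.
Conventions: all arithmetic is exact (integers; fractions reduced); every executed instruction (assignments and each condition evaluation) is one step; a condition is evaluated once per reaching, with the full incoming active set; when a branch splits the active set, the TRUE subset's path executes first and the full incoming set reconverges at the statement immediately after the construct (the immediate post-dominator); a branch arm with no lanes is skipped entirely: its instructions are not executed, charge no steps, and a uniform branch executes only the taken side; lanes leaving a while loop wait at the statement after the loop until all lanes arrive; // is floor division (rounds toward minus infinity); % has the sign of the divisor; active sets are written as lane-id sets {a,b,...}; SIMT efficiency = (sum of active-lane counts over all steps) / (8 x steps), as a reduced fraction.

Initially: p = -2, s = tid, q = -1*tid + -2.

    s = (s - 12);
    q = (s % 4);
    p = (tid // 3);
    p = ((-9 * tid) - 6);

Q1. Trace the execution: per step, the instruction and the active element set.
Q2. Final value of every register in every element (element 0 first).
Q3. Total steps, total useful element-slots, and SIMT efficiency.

step 0: s <- (s - 12)                {0,1,2,3,4,5,6,7}
step 1: q <- (s % 4)                 {0,1,2,3,4,5,6,7}
step 2: p <- (tid // 3)              {0,1,2,3,4,5,6,7}
step 3: p <- ((-9 * tid) - 6)        {0,1,2,3,4,5,6,7}

Answer: 4 steps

p: -6,-15,-24,-33,-42,-51,-60,-69
s: -12,-11,-10,-9,-8,-7,-6,-5
q: 0,1,2,3,0,1,2,3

steps = 4; useful = 32; efficiency = 32/32 = 1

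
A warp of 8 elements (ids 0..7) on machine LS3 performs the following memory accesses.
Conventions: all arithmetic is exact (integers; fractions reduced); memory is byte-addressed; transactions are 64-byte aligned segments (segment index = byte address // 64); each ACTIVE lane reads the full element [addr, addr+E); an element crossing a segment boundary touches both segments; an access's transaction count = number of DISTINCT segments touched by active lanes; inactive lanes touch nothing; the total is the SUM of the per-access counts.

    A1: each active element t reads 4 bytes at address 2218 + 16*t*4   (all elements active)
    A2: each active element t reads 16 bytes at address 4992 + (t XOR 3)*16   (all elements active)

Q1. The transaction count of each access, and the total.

A1: 8 transactions
A2: 2 transactions

Answer: 8,2; total 10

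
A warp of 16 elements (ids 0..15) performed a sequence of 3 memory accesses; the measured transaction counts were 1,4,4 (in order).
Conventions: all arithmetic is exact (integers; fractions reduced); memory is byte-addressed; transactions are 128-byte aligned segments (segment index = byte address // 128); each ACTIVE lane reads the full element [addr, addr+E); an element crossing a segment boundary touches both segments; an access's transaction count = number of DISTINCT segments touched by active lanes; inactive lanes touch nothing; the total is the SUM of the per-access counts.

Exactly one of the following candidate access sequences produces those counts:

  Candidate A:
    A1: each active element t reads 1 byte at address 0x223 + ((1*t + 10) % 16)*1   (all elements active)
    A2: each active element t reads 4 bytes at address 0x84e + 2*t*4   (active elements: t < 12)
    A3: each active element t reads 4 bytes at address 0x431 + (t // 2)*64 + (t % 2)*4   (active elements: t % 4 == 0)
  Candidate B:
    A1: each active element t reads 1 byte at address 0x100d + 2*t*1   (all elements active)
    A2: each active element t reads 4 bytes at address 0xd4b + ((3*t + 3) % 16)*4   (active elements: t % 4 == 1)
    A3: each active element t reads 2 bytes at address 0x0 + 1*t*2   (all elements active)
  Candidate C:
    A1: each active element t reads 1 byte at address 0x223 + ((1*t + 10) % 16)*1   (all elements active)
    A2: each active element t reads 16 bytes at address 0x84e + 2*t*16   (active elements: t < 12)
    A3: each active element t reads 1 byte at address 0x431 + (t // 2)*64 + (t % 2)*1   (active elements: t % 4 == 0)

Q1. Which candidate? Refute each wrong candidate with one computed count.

A: A2 gives 2 transactions, not 4
B: A2 gives 2 transactions, not 4
C: all counts match (1,4,4)

Answer: C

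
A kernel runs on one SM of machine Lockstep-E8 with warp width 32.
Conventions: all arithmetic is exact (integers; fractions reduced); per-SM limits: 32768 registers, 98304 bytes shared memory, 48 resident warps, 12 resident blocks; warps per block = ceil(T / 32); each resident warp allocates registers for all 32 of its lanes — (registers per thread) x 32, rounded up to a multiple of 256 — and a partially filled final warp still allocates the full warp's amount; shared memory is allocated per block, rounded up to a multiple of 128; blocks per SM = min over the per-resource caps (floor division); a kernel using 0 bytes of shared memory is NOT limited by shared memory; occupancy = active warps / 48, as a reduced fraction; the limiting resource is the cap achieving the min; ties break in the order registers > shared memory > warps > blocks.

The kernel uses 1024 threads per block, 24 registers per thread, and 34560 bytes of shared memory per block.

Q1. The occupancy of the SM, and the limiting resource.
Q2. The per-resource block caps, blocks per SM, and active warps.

Answer: occupancy 2/3, limited by registers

registers: 1 block
shared memory: 2 blocks
warps: 1 block
blocks: 12 blocks

Answer: 1 block, 32 active warps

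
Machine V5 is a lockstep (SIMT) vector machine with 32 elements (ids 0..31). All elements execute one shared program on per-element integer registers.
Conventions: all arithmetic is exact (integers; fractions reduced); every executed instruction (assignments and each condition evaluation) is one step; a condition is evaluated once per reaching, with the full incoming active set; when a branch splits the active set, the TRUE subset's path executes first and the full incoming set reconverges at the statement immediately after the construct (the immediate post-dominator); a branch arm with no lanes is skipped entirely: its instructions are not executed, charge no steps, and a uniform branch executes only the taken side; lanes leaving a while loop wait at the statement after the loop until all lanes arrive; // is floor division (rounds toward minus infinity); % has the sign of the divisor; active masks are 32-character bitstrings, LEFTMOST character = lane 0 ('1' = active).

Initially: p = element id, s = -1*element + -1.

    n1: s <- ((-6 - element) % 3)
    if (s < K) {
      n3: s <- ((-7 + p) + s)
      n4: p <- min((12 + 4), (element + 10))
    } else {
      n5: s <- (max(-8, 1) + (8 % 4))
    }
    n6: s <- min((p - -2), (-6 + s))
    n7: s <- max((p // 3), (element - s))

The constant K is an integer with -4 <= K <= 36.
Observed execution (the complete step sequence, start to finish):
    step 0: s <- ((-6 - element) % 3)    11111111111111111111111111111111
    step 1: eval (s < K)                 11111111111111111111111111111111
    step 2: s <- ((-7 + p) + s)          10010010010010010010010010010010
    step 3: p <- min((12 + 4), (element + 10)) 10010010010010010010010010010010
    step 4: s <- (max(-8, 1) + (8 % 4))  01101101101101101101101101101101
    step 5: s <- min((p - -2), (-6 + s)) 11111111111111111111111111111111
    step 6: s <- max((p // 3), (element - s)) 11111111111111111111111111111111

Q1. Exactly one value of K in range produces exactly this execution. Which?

Answer: K = 1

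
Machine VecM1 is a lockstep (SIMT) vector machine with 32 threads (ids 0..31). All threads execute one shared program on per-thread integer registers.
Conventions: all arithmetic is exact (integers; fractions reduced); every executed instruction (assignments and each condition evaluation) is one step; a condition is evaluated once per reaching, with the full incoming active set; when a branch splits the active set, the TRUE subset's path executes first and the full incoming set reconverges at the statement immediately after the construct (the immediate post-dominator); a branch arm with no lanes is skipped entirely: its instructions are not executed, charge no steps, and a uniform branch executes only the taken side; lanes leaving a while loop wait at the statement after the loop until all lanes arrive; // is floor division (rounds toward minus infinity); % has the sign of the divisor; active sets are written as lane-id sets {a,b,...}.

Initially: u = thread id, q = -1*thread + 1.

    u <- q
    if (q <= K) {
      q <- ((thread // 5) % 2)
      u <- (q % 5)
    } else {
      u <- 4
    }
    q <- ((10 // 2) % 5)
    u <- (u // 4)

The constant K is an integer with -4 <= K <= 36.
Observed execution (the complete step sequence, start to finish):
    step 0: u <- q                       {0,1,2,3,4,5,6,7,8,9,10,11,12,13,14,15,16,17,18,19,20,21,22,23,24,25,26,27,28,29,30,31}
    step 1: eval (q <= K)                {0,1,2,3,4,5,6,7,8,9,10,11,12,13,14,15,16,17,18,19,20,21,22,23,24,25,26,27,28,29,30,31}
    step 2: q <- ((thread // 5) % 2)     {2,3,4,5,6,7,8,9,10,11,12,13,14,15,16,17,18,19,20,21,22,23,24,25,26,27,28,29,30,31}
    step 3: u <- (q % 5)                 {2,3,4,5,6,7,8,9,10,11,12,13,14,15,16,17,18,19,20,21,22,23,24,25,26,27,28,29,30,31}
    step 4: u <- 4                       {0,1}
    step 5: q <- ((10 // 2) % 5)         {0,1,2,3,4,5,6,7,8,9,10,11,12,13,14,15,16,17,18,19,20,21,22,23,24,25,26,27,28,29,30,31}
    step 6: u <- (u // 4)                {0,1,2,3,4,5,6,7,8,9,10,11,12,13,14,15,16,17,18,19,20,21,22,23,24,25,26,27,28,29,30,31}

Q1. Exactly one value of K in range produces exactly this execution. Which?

Answer: K = -1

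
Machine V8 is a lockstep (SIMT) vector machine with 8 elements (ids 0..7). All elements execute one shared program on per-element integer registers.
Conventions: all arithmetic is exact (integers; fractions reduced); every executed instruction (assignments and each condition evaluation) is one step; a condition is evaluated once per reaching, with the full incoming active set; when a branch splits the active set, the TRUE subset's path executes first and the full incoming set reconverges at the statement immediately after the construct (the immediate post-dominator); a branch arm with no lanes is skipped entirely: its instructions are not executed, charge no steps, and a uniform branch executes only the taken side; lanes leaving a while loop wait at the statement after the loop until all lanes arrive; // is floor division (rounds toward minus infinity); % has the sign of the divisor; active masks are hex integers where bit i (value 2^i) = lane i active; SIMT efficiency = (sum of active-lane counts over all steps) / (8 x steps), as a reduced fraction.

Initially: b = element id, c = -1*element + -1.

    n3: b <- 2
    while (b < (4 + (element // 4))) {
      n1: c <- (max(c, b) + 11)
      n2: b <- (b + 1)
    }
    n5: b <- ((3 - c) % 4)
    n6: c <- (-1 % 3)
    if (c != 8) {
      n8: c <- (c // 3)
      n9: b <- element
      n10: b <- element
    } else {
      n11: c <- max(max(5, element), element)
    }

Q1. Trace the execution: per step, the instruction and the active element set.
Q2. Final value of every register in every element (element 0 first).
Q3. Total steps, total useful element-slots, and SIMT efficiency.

step 0: b <- 2                       0xff
step 1: eval (b < (4 + (element // 4))) 0xff
step 2: c <- (max(c, b) + 11)        0xff
step 3: b <- (b + 1)                 0xff
step 4: eval (b < (4 + (element // 4))) 0xff
step 5: c <- (max(c, b) + 11)        0xff
step 6: b <- (b + 1)                 0xff
step 7: eval (b < (4 + (element // 4))) 0xff
step 8: c <- (max(c, b) + 11)        0xf0
step 9: b <- (b + 1)                 0xf0
step 10: eval (b < (4 + (element // 4))) 0xf0
step 11: b <- ((3 - c) % 4)           0xff
step 12: c <- (-1 % 3)                0xff
step 13: eval (c != 8)                0xff
step 14: c <- (c // 3)                0xff
step 15: b <- element                 0xff
step 16: b <- element                 0xff

Answer: 17 steps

b: 0,1,2,3,4,5,6,7
c: 0,0,0,0,0,0,0,0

steps = 17; useful = 124; efficiency = 124/136 = 31/34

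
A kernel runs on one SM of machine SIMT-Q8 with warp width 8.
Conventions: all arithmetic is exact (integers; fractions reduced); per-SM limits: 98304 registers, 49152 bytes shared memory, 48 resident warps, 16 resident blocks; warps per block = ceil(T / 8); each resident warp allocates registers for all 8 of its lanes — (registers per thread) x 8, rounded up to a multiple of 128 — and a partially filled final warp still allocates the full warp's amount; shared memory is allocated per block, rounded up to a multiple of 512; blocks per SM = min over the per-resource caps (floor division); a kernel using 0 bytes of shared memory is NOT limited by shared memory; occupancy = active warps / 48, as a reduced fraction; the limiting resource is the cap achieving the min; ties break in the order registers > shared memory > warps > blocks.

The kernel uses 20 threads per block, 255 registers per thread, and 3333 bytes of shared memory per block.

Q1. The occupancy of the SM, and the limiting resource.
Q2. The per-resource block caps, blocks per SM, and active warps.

Answer: occupancy 13/16, limited by shared memory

registers: 16 blocks
shared memory: 13 blocks
warps: 16 blocks
blocks: 16 blocks

Answer: 13 blocks, 39 active warps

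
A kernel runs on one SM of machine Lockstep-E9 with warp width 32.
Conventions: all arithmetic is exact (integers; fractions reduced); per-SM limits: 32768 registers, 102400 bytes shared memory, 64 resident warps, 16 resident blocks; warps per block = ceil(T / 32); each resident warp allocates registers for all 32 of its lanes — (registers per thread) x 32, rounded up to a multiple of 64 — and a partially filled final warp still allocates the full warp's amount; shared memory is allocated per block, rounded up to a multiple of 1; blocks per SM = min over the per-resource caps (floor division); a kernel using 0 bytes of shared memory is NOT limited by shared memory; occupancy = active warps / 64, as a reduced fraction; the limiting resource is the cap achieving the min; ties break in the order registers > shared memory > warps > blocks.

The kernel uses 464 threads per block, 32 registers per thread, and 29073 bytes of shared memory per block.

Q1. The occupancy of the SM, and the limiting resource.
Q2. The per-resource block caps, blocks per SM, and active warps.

Answer: occupancy 15/32, limited by registers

registers: 2 blocks
shared memory: 3 blocks
warps: 4 blocks
blocks: 16 blocks

Answer: 2 blocks, 30 active warps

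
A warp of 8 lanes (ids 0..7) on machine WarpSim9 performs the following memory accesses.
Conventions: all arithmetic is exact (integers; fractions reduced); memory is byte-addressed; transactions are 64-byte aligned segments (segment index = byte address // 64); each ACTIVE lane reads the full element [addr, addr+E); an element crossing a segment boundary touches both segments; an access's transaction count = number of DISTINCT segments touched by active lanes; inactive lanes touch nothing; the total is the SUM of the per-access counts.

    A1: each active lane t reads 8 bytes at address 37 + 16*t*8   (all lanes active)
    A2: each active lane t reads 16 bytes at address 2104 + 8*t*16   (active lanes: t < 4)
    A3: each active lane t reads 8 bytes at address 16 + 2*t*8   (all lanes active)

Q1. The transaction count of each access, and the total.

A1: 8 transactions
A2: 8 transactions
A3: 3 transactions

Answer: 8,8,3; total 19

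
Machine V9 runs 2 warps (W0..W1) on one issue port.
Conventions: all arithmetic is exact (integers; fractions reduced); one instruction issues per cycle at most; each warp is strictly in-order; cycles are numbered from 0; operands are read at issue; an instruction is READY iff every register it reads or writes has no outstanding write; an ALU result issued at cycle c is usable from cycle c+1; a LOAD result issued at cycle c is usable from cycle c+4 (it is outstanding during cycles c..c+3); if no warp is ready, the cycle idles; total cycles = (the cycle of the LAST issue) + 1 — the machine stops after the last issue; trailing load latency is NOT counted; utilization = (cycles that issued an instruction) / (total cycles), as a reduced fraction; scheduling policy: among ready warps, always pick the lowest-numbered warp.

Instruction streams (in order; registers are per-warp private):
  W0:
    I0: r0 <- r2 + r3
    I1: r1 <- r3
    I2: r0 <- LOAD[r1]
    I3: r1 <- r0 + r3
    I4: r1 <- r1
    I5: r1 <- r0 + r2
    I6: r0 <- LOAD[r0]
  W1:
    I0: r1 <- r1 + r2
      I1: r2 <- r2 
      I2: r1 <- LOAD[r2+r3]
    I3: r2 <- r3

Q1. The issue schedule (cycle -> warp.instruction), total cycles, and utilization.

cycle 0: W0.I0
cycle 1: W0.I1
cycle 2: W0.I2
cycle 3: W1.I0
cycle 4: W1.I1
cycle 5: W1.I2
cycle 6: W0.I3
cycle 7: W0.I4
cycle 8: W0.I5
cycle 9: W0.I6
cycle 10: W1.I3

Answer: 11 cycles, utilization 1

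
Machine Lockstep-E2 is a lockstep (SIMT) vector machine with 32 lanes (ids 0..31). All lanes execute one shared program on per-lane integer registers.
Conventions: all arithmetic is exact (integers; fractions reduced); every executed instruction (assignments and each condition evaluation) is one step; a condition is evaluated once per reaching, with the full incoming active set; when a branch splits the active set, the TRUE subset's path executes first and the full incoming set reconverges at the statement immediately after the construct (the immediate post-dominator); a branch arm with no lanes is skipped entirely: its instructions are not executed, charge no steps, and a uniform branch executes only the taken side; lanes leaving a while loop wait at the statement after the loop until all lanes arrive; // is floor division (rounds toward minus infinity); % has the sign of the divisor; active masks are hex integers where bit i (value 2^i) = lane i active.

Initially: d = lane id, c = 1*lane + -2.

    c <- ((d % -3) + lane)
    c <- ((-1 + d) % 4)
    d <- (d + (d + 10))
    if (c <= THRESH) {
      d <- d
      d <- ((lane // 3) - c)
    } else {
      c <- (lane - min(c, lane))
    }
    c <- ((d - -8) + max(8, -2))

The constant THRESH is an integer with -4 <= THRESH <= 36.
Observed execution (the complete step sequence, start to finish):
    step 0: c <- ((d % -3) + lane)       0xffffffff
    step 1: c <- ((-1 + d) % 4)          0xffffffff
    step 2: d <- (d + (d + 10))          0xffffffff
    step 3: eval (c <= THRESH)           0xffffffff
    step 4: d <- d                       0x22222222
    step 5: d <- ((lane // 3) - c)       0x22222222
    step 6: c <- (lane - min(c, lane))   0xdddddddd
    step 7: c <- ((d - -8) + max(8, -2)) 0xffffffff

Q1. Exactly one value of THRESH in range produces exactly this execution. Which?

Answer: THRESH = 0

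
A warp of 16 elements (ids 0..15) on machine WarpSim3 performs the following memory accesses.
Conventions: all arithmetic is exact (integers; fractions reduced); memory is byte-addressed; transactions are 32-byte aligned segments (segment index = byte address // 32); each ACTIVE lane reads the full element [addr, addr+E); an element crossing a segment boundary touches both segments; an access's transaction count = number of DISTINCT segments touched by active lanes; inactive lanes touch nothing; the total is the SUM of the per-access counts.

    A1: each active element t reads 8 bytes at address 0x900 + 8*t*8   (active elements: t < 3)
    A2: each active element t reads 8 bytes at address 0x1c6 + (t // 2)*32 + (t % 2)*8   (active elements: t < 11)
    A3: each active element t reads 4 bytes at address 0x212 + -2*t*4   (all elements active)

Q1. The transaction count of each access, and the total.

A1: 3 transactions
A2: 6 transactions
A3: 5 transactions

Answer: 3,6,5; total 14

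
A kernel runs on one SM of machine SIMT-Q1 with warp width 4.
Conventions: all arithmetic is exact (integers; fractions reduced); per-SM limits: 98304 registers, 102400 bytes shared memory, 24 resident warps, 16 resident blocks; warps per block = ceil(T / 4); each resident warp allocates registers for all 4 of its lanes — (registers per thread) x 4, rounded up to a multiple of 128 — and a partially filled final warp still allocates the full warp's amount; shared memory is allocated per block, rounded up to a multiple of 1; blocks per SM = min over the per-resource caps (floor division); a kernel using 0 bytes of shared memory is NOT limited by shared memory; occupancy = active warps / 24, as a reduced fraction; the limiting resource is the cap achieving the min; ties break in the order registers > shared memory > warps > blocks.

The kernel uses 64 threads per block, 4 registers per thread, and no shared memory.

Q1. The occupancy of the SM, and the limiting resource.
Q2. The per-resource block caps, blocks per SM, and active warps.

Answer: occupancy 2/3, limited by warps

registers: 48 blocks
shared memory: no limit (kernel uses none)
warps: 1 block
blocks: 16 blocks

Answer: 1 block, 16 active warps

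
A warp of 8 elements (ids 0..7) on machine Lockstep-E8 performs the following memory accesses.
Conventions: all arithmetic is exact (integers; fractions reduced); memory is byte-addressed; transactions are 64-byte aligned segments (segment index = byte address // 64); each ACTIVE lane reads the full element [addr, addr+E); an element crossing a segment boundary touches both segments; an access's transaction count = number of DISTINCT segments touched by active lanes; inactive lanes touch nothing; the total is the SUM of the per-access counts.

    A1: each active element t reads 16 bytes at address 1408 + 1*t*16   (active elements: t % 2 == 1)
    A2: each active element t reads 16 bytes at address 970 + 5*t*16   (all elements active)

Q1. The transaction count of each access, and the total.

A1: 2 transactions
A2: 10 transactions

Answer: 2,10; total 12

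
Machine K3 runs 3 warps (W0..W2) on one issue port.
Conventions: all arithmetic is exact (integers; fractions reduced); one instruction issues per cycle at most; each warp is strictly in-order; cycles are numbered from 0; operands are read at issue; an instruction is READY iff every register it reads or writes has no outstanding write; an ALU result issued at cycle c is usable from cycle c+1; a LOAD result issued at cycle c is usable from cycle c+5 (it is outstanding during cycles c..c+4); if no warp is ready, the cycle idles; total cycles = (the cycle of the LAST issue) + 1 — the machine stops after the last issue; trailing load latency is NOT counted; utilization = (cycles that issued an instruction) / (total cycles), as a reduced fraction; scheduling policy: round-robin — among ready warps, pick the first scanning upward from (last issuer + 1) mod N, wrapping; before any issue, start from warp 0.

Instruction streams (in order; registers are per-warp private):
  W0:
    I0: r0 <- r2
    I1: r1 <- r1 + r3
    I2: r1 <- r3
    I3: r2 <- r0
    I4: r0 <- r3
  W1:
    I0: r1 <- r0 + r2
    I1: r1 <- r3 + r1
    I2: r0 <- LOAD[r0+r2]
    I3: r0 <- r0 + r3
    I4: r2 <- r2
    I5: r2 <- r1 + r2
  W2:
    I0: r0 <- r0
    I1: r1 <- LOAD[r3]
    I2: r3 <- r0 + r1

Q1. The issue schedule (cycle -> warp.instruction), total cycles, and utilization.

cycle 0: W0.I0
cycle 1: W1.I0
cycle 2: W2.I0
cycle 3: W0.I1
cycle 4: W1.I1
cycle 5: W2.I1
cycle 6: W0.I2
cycle 7: W1.I2
cycle 8: W0.I3
cycle 9: W0.I4
cycle 10: W2.I2
cycle 11: idle
cycle 12: W1.I3
cycle 13: W1.I4
cycle 14: W1.I5

Answer: 15 cycles, utilization 14/15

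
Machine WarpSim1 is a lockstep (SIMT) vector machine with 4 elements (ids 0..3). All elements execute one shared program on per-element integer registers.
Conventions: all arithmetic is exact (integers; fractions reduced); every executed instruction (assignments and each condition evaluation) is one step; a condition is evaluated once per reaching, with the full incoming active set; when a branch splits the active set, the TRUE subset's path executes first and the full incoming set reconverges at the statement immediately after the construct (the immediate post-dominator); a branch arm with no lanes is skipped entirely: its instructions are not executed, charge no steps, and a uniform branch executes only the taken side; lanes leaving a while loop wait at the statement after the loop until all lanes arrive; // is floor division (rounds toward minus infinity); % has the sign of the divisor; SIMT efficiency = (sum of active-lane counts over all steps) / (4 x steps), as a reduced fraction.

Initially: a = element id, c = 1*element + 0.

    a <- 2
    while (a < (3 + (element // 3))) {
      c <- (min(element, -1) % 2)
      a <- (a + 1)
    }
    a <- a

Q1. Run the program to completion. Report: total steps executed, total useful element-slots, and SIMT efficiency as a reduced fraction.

Answer: 9 steps, 27 useful, 3/4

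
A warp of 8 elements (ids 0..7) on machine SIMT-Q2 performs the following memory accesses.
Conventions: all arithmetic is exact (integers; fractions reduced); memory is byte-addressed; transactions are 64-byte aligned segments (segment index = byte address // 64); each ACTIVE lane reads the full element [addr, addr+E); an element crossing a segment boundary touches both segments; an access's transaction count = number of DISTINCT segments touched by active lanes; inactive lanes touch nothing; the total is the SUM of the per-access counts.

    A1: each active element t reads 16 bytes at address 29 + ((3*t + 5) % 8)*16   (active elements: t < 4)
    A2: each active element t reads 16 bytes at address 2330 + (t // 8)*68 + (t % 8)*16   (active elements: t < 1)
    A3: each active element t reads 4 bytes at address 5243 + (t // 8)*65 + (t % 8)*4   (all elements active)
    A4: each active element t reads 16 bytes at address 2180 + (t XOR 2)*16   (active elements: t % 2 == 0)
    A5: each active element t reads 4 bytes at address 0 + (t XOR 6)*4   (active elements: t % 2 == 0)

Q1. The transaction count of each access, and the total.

A1: 3 transactions
A2: 1 transaction
A3: 2 transactions
A4: 2 transactions
A5: 1 transaction

Answer: 3,1,2,2,1; total 9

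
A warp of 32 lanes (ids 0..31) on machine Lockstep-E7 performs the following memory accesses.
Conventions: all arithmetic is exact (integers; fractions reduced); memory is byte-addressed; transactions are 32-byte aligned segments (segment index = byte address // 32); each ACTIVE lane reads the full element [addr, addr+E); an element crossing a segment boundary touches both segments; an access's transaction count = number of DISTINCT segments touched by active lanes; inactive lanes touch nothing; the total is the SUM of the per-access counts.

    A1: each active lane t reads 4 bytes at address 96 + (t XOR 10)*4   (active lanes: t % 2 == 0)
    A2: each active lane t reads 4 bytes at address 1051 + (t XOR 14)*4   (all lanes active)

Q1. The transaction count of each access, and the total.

A1: 4 transactions
A2: 5 transactions

Answer: 4,5; total 9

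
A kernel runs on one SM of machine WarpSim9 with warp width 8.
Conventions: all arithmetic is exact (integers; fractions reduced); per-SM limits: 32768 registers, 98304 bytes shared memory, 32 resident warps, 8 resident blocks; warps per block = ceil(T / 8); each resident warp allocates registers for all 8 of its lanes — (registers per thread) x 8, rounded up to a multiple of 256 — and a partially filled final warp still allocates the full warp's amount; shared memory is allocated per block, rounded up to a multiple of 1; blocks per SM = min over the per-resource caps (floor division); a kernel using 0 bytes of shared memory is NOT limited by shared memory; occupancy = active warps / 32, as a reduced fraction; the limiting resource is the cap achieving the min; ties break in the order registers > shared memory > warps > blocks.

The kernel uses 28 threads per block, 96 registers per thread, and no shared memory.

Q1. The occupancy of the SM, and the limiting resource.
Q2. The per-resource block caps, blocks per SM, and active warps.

Answer: occupancy 1, limited by warps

registers: 10 blocks
shared memory: no limit (kernel uses none)
warps: 8 blocks
blocks: 8 blocks

Answer: 8 blocks, 32 active warps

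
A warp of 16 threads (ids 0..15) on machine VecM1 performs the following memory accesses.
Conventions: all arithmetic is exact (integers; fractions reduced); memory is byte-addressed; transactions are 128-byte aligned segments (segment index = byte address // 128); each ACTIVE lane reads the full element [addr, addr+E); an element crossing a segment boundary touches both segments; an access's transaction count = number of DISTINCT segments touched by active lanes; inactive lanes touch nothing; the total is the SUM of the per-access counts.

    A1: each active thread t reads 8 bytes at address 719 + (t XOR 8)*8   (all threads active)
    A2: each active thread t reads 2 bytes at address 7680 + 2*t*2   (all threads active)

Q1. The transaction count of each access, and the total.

A1: 2 transactions
A2: 1 transaction

Answer: 2,1; total 3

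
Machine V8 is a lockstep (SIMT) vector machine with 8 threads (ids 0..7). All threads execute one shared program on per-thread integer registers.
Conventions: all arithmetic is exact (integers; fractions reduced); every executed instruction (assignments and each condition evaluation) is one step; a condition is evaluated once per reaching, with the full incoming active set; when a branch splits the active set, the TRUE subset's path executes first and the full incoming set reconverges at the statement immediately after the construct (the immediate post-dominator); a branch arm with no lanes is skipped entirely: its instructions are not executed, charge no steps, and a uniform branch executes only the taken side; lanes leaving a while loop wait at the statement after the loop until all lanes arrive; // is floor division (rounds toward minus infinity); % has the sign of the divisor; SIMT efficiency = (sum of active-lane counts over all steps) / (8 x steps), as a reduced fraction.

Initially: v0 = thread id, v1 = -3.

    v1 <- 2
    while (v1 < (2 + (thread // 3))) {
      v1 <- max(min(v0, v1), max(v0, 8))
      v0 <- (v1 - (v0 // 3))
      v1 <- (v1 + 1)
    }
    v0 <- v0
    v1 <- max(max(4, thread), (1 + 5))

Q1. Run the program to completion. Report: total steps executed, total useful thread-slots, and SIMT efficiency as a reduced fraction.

Answer: 8 steps, 52 useful, 13/16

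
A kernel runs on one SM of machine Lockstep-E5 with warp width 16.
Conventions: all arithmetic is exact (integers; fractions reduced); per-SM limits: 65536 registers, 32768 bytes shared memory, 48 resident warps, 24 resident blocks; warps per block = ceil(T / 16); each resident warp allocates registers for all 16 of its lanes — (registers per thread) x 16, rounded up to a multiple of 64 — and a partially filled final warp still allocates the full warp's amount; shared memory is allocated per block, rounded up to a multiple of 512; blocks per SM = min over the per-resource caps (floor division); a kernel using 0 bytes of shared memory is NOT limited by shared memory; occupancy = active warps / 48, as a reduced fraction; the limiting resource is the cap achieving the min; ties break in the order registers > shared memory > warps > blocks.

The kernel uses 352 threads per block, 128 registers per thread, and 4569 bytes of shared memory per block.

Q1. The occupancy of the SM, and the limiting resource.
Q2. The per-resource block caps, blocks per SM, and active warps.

Answer: occupancy 11/24, limited by registers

registers: 1 block
shared memory: 7 blocks
warps: 2 blocks
blocks: 24 blocks

Answer: 1 block, 22 active warps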